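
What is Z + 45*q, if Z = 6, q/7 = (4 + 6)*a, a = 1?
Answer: 3156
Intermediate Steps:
q = 70 (q = 7*((4 + 6)*1) = 7*(10*1) = 7*10 = 70)
Z + 45*q = 6 + 45*70 = 6 + 3150 = 3156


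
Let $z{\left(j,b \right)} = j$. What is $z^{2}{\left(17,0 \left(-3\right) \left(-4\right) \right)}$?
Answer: $289$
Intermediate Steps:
$z^{2}{\left(17,0 \left(-3\right) \left(-4\right) \right)} = 17^{2} = 289$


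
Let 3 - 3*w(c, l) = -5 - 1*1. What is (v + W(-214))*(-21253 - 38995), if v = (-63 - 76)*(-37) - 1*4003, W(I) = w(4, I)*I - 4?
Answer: -29762512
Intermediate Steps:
w(c, l) = 3 (w(c, l) = 1 - (-5 - 1*1)/3 = 1 - (-5 - 1)/3 = 1 - ⅓*(-6) = 1 + 2 = 3)
W(I) = -4 + 3*I (W(I) = 3*I - 4 = -4 + 3*I)
v = 1140 (v = -139*(-37) - 4003 = 5143 - 4003 = 1140)
(v + W(-214))*(-21253 - 38995) = (1140 + (-4 + 3*(-214)))*(-21253 - 38995) = (1140 + (-4 - 642))*(-60248) = (1140 - 646)*(-60248) = 494*(-60248) = -29762512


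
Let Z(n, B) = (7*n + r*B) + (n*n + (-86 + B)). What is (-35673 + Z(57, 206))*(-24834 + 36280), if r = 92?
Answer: -148260038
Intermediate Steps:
Z(n, B) = -86 + n² + 7*n + 93*B (Z(n, B) = (7*n + 92*B) + (n*n + (-86 + B)) = (7*n + 92*B) + (n² + (-86 + B)) = (7*n + 92*B) + (-86 + B + n²) = -86 + n² + 7*n + 93*B)
(-35673 + Z(57, 206))*(-24834 + 36280) = (-35673 + (-86 + 57² + 7*57 + 93*206))*(-24834 + 36280) = (-35673 + (-86 + 3249 + 399 + 19158))*11446 = (-35673 + 22720)*11446 = -12953*11446 = -148260038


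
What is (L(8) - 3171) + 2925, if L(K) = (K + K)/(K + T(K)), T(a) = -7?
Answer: -230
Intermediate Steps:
L(K) = 2*K/(-7 + K) (L(K) = (K + K)/(K - 7) = (2*K)/(-7 + K) = 2*K/(-7 + K))
(L(8) - 3171) + 2925 = (2*8/(-7 + 8) - 3171) + 2925 = (2*8/1 - 3171) + 2925 = (2*8*1 - 3171) + 2925 = (16 - 3171) + 2925 = -3155 + 2925 = -230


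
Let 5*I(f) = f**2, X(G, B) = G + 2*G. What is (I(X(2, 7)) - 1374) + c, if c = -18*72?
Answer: -13314/5 ≈ -2662.8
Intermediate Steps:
X(G, B) = 3*G
c = -1296
I(f) = f**2/5
(I(X(2, 7)) - 1374) + c = ((3*2)**2/5 - 1374) - 1296 = ((1/5)*6**2 - 1374) - 1296 = ((1/5)*36 - 1374) - 1296 = (36/5 - 1374) - 1296 = -6834/5 - 1296 = -13314/5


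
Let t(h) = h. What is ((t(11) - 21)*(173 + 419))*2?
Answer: -11840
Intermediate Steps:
((t(11) - 21)*(173 + 419))*2 = ((11 - 21)*(173 + 419))*2 = -10*592*2 = -5920*2 = -11840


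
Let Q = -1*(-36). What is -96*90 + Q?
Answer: -8604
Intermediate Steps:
Q = 36
-96*90 + Q = -96*90 + 36 = -8640 + 36 = -8604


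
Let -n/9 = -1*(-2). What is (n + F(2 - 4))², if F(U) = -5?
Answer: 529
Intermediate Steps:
n = -18 (n = -(-9)*(-2) = -9*2 = -18)
(n + F(2 - 4))² = (-18 - 5)² = (-23)² = 529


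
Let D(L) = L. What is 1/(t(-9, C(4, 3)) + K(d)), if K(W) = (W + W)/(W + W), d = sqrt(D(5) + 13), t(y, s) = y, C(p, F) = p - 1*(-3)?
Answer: -1/8 ≈ -0.12500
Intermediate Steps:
C(p, F) = 3 + p (C(p, F) = p + 3 = 3 + p)
d = 3*sqrt(2) (d = sqrt(5 + 13) = sqrt(18) = 3*sqrt(2) ≈ 4.2426)
K(W) = 1 (K(W) = (2*W)/((2*W)) = (2*W)*(1/(2*W)) = 1)
1/(t(-9, C(4, 3)) + K(d)) = 1/(-9 + 1) = 1/(-8) = -1/8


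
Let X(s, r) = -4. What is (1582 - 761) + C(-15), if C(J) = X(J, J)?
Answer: 817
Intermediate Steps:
C(J) = -4
(1582 - 761) + C(-15) = (1582 - 761) - 4 = 821 - 4 = 817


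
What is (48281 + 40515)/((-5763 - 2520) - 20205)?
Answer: -22199/7122 ≈ -3.1170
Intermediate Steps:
(48281 + 40515)/((-5763 - 2520) - 20205) = 88796/(-8283 - 20205) = 88796/(-28488) = 88796*(-1/28488) = -22199/7122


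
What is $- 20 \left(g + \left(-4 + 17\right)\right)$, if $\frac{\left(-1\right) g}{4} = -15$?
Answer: $-1460$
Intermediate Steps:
$g = 60$ ($g = \left(-4\right) \left(-15\right) = 60$)
$- 20 \left(g + \left(-4 + 17\right)\right) = - 20 \left(60 + \left(-4 + 17\right)\right) = - 20 \left(60 + 13\right) = \left(-20\right) 73 = -1460$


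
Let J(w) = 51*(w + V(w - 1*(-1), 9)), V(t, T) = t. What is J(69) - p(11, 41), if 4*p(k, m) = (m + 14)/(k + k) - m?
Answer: 56789/8 ≈ 7098.6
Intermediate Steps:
J(w) = 51 + 102*w (J(w) = 51*(w + (w - 1*(-1))) = 51*(w + (w + 1)) = 51*(w + (1 + w)) = 51*(1 + 2*w) = 51 + 102*w)
p(k, m) = -m/4 + (14 + m)/(8*k) (p(k, m) = ((m + 14)/(k + k) - m)/4 = ((14 + m)/((2*k)) - m)/4 = ((14 + m)*(1/(2*k)) - m)/4 = ((14 + m)/(2*k) - m)/4 = (-m + (14 + m)/(2*k))/4 = -m/4 + (14 + m)/(8*k))
J(69) - p(11, 41) = (51 + 102*69) - (14 + 41 - 2*11*41)/(8*11) = (51 + 7038) - (14 + 41 - 902)/(8*11) = 7089 - (-847)/(8*11) = 7089 - 1*(-77/8) = 7089 + 77/8 = 56789/8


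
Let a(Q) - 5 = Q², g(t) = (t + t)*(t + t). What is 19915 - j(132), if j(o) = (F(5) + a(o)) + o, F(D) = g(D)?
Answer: 2254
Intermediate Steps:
g(t) = 4*t² (g(t) = (2*t)*(2*t) = 4*t²)
a(Q) = 5 + Q²
F(D) = 4*D²
j(o) = 105 + o + o² (j(o) = (4*5² + (5 + o²)) + o = (4*25 + (5 + o²)) + o = (100 + (5 + o²)) + o = (105 + o²) + o = 105 + o + o²)
19915 - j(132) = 19915 - (105 + 132 + 132²) = 19915 - (105 + 132 + 17424) = 19915 - 1*17661 = 19915 - 17661 = 2254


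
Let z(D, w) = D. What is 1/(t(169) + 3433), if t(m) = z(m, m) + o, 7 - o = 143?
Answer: 1/3466 ≈ 0.00028852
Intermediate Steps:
o = -136 (o = 7 - 1*143 = 7 - 143 = -136)
t(m) = -136 + m (t(m) = m - 136 = -136 + m)
1/(t(169) + 3433) = 1/((-136 + 169) + 3433) = 1/(33 + 3433) = 1/3466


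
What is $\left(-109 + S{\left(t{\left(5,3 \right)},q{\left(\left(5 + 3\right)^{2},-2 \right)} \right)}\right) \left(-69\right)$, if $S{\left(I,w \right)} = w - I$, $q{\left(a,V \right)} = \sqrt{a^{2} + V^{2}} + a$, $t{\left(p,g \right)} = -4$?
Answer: $2829 - 690 \sqrt{41} \approx -1589.2$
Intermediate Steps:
$q{\left(a,V \right)} = a + \sqrt{V^{2} + a^{2}}$ ($q{\left(a,V \right)} = \sqrt{V^{2} + a^{2}} + a = a + \sqrt{V^{2} + a^{2}}$)
$\left(-109 + S{\left(t{\left(5,3 \right)},q{\left(\left(5 + 3\right)^{2},-2 \right)} \right)}\right) \left(-69\right) = \left(-109 - \left(-4 - \left(5 + 3\right)^{2} - \sqrt{\left(-2\right)^{2} + \left(\left(5 + 3\right)^{2}\right)^{2}}\right)\right) \left(-69\right) = \left(-109 + \left(\left(8^{2} + \sqrt{4 + \left(8^{2}\right)^{2}}\right) + 4\right)\right) \left(-69\right) = \left(-109 + \left(\left(64 + \sqrt{4 + 64^{2}}\right) + 4\right)\right) \left(-69\right) = \left(-109 + \left(\left(64 + \sqrt{4 + 4096}\right) + 4\right)\right) \left(-69\right) = \left(-109 + \left(\left(64 + \sqrt{4100}\right) + 4\right)\right) \left(-69\right) = \left(-109 + \left(\left(64 + 10 \sqrt{41}\right) + 4\right)\right) \left(-69\right) = \left(-109 + \left(68 + 10 \sqrt{41}\right)\right) \left(-69\right) = \left(-41 + 10 \sqrt{41}\right) \left(-69\right) = 2829 - 690 \sqrt{41}$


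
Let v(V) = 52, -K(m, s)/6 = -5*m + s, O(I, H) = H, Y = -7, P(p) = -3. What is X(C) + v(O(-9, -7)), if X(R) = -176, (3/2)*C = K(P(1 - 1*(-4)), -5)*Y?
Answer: -124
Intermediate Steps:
K(m, s) = -6*s + 30*m (K(m, s) = -6*(-5*m + s) = -6*(s - 5*m) = -6*s + 30*m)
C = 280 (C = 2*((-6*(-5) + 30*(-3))*(-7))/3 = 2*((30 - 90)*(-7))/3 = 2*(-60*(-7))/3 = (2/3)*420 = 280)
X(C) + v(O(-9, -7)) = -176 + 52 = -124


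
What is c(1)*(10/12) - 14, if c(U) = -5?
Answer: -109/6 ≈ -18.167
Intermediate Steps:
c(1)*(10/12) - 14 = -50/12 - 14 = -5*⅚ - 14 = -25/6 - 14 = -109/6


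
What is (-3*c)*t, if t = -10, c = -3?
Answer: -90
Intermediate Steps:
(-3*c)*t = -3*(-3)*(-10) = 9*(-10) = -90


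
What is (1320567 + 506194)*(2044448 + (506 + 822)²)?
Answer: 6956364344352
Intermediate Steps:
(1320567 + 506194)*(2044448 + (506 + 822)²) = 1826761*(2044448 + 1328²) = 1826761*(2044448 + 1763584) = 1826761*3808032 = 6956364344352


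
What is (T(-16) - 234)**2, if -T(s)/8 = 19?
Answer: 148996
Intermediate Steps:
T(s) = -152 (T(s) = -8*19 = -152)
(T(-16) - 234)**2 = (-152 - 234)**2 = (-386)**2 = 148996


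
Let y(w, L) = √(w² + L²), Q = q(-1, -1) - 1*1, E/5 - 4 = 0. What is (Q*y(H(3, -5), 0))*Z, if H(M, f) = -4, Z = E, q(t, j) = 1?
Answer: 0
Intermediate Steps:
E = 20 (E = 20 + 5*0 = 20 + 0 = 20)
Z = 20
Q = 0 (Q = 1 - 1*1 = 1 - 1 = 0)
y(w, L) = √(L² + w²)
(Q*y(H(3, -5), 0))*Z = (0*√(0² + (-4)²))*20 = (0*√(0 + 16))*20 = (0*√16)*20 = (0*4)*20 = 0*20 = 0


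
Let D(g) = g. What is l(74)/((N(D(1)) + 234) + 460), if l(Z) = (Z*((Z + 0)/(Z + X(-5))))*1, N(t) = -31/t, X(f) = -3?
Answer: 5476/47073 ≈ 0.11633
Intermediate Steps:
l(Z) = Z²/(-3 + Z) (l(Z) = (Z*((Z + 0)/(Z - 3)))*1 = (Z*(Z/(-3 + Z)))*1 = (Z²/(-3 + Z))*1 = Z²/(-3 + Z))
l(74)/((N(D(1)) + 234) + 460) = (74²/(-3 + 74))/((-31/1 + 234) + 460) = (5476/71)/((-31*1 + 234) + 460) = (5476*(1/71))/((-31 + 234) + 460) = 5476/(71*(203 + 460)) = (5476/71)/663 = (5476/71)*(1/663) = 5476/47073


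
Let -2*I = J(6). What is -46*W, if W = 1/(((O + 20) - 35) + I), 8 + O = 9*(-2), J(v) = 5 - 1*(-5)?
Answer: 1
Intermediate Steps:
J(v) = 10 (J(v) = 5 + 5 = 10)
I = -5 (I = -1/2*10 = -5)
O = -26 (O = -8 + 9*(-2) = -8 - 18 = -26)
W = -1/46 (W = 1/(((-26 + 20) - 35) - 5) = 1/((-6 - 35) - 5) = 1/(-41 - 5) = 1/(-46) = -1/46 ≈ -0.021739)
-46*W = -46*(-1/46) = 1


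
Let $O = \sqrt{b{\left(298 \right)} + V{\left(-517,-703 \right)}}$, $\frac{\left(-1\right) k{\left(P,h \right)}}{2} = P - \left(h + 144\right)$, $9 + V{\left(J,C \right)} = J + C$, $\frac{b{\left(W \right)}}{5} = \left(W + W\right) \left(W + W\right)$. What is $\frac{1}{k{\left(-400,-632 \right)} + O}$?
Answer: $\frac{176}{1743875} + \frac{\sqrt{1774851}}{1743875} \approx 0.00086488$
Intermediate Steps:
$b{\left(W \right)} = 20 W^{2}$ ($b{\left(W \right)} = 5 \left(W + W\right) \left(W + W\right) = 5 \cdot 2 W 2 W = 5 \cdot 4 W^{2} = 20 W^{2}$)
$V{\left(J,C \right)} = -9 + C + J$ ($V{\left(J,C \right)} = -9 + \left(J + C\right) = -9 + \left(C + J\right) = -9 + C + J$)
$k{\left(P,h \right)} = 288 - 2 P + 2 h$ ($k{\left(P,h \right)} = - 2 \left(P - \left(h + 144\right)\right) = - 2 \left(P - \left(144 + h\right)\right) = - 2 \left(-144 + P - h\right) = 288 - 2 P + 2 h$)
$O = \sqrt{1774851}$ ($O = \sqrt{20 \cdot 298^{2} - 1229} = \sqrt{20 \cdot 88804 - 1229} = \sqrt{1776080 - 1229} = \sqrt{1774851} \approx 1332.2$)
$\frac{1}{k{\left(-400,-632 \right)} + O} = \frac{1}{\left(288 - -800 + 2 \left(-632\right)\right) + \sqrt{1774851}} = \frac{1}{\left(288 + 800 - 1264\right) + \sqrt{1774851}} = \frac{1}{-176 + \sqrt{1774851}}$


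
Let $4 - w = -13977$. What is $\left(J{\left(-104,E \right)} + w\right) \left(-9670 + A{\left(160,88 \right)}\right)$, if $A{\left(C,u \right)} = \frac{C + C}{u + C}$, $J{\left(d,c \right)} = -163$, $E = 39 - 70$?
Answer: $- \frac{4141669140}{31} \approx -1.336 \cdot 10^{8}$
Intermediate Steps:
$E = -31$
$A{\left(C,u \right)} = \frac{2 C}{C + u}$
$w = 13981$ ($w = 4 - -13977 = 4 + 13977 = 13981$)
$\left(J{\left(-104,E \right)} + w\right) \left(-9670 + A{\left(160,88 \right)}\right) = \left(-163 + 13981\right) \left(-9670 + 2 \cdot 160 \frac{1}{160 + 88}\right) = 13818 \left(-9670 + 2 \cdot 160 \cdot \frac{1}{248}\right) = 13818 \left(-9670 + \frac{40}{31}\right) = 13818 \left(- \frac{299730}{31}\right) = - \frac{4141669140}{31}$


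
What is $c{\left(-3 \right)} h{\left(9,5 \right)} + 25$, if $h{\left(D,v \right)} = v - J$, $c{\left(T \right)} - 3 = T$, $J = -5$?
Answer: $25$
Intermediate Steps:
$c{\left(T \right)} = 3 + T$
$h{\left(D,v \right)} = 5 + v$ ($h{\left(D,v \right)} = v - -5 = v + 5 = 5 + v$)
$c{\left(-3 \right)} h{\left(9,5 \right)} + 25 = \left(3 - 3\right) \left(5 + 5\right) + 25 = 0 \cdot 10 + 25 = 0 + 25 = 25$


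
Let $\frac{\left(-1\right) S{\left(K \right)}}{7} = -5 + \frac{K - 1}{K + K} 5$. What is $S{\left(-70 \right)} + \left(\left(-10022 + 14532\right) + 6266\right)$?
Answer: $\frac{43173}{4} \approx 10793.0$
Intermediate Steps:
$S{\left(K \right)} = 35 - \frac{35 \left(-1 + K\right)}{2 K}$ ($S{\left(K \right)} = - 7 \left(-5 + \frac{K - 1}{K + K} 5\right) = - 7 \left(-5 + \frac{-1 + K}{2 K} 5\right) = - 7 \left(-5 + \frac{5 \left(-1 + K\right)}{2 K}\right) = 35 - \frac{35 \left(-1 + K\right)}{2 K}$)
$S{\left(-70 \right)} + \left(\left(-10022 + 14532\right) + 6266\right) = \frac{35 \left(1 - 70\right)}{2 \left(-70\right)} + \left(\left(-10022 + 14532\right) + 6266\right) = \frac{35}{2} \left(- \frac{1}{70}\right) \left(-69\right) + \left(4510 + 6266\right) = \frac{69}{4} + 10776 = \frac{43173}{4}$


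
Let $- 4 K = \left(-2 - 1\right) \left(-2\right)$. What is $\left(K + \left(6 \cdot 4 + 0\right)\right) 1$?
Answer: $\frac{45}{2} \approx 22.5$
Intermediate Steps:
$K = - \frac{3}{2}$ ($K = - \frac{\left(-2 - 1\right) \left(-2\right)}{4} = - \frac{\left(-3\right) \left(-2\right)}{4} = \left(- \frac{1}{4}\right) 6 = - \frac{3}{2} \approx -1.5$)
$\left(K + \left(6 \cdot 4 + 0\right)\right) 1 = \left(- \frac{3}{2} + \left(6 \cdot 4 + 0\right)\right) 1 = \left(- \frac{3}{2} + \left(24 + 0\right)\right) 1 = \left(- \frac{3}{2} + 24\right) 1 = \frac{45}{2} \cdot 1 = \frac{45}{2}$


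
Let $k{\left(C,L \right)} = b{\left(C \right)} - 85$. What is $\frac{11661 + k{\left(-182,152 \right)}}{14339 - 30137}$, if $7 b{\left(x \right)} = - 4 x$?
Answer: $- \frac{5840}{7899} \approx -0.73933$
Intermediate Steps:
$b{\left(x \right)} = - \frac{4 x}{7}$ ($b{\left(x \right)} = \frac{\left(-4\right) x}{7} = - \frac{4 x}{7}$)
$k{\left(C,L \right)} = -85 - \frac{4 C}{7}$ ($k{\left(C,L \right)} = - \frac{4 C}{7} - 85 = -85 - \frac{4 C}{7}$)
$\frac{11661 + k{\left(-182,152 \right)}}{14339 - 30137} = \frac{11661 - -19}{14339 - 30137} = \frac{11661 + \left(-85 + 104\right)}{-15798} = \left(11661 + 19\right) \left(- \frac{1}{15798}\right) = 11680 \left(- \frac{1}{15798}\right) = - \frac{5840}{7899}$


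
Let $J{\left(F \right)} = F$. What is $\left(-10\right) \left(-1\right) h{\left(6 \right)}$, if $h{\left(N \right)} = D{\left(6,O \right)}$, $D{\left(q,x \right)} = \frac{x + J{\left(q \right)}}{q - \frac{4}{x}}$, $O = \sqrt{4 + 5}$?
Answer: $\frac{135}{7} \approx 19.286$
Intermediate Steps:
$O = 3$ ($O = \sqrt{9} = 3$)
$D{\left(q,x \right)} = \frac{q + x}{q - \frac{4}{x}}$ ($D{\left(q,x \right)} = \frac{x + q}{q - \frac{4}{x}} = \frac{q + x}{q - \frac{4}{x}}$)
$h{\left(N \right)} = \frac{27}{14}$ ($h{\left(N \right)} = \frac{3 \left(6 + 3\right)}{-4 + 6 \cdot 3} = 3 \frac{1}{-4 + 18} \cdot 9 = 3 \cdot \frac{1}{14} \cdot 9 = \frac{27}{14}$)
$\left(-10\right) \left(-1\right) h{\left(6 \right)} = \left(-10\right) \left(-1\right) \frac{27}{14} = 10 \cdot \frac{27}{14} = \frac{135}{7}$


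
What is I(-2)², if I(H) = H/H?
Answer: 1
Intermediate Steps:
I(H) = 1
I(-2)² = 1² = 1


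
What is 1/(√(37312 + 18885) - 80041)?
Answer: -80041/6406505484 - √56197/6406505484 ≈ -1.2531e-5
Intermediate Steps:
1/(√(37312 + 18885) - 80041) = 1/(√56197 - 80041) = 1/(-80041 + √56197)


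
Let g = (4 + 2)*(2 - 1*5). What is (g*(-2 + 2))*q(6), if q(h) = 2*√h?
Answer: 0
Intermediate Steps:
g = -18 (g = 6*(2 - 5) = 6*(-3) = -18)
(g*(-2 + 2))*q(6) = (-18*(-2 + 2))*(2*√6) = (-18*0)*(2*√6) = 0*(2*√6) = 0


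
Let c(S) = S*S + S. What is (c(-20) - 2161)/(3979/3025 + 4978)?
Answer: -5387525/15062429 ≈ -0.35768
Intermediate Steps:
c(S) = S + S**2 (c(S) = S**2 + S = S + S**2)
(c(-20) - 2161)/(3979/3025 + 4978) = (-20*(1 - 20) - 2161)/(3979/3025 + 4978) = (-20*(-19) - 2161)/(3979*(1/3025) + 4978) = (380 - 2161)/(3979/3025 + 4978) = -1781/15062429/3025 = -1781*3025/15062429 = -5387525/15062429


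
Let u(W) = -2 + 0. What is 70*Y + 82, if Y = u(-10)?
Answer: -58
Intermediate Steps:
u(W) = -2
Y = -2
70*Y + 82 = 70*(-2) + 82 = -140 + 82 = -58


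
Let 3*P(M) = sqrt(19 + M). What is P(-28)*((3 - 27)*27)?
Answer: -648*I ≈ -648.0*I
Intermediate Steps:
P(M) = sqrt(19 + M)/3
P(-28)*((3 - 27)*27) = (sqrt(19 - 28)/3)*((3 - 27)*27) = (sqrt(-9)/3)*(-24*27) = ((3*I)/3)*(-648) = I*(-648) = -648*I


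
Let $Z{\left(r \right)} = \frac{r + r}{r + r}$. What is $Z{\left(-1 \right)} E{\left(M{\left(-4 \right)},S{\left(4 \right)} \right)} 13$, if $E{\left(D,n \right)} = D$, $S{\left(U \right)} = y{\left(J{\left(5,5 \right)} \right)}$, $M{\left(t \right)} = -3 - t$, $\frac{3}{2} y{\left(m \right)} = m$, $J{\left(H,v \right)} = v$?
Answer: $13$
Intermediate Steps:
$y{\left(m \right)} = \frac{2 m}{3}$
$S{\left(U \right)} = \frac{10}{3}$ ($S{\left(U \right)} = \frac{2}{3} \cdot 5 = \frac{10}{3}$)
$Z{\left(r \right)} = 1$ ($Z{\left(r \right)} = \frac{2 r}{2 r} = 2 r \frac{1}{2 r} = 1$)
$Z{\left(-1 \right)} E{\left(M{\left(-4 \right)},S{\left(4 \right)} \right)} 13 = 1 \left(-3 - -4\right) 13 = 1 \left(-3 + 4\right) 13 = 1 \cdot 1 \cdot 13 = 1 \cdot 13 = 13$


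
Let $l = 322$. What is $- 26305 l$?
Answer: $-8470210$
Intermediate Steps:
$- 26305 l = \left(-26305\right) 322 = -8470210$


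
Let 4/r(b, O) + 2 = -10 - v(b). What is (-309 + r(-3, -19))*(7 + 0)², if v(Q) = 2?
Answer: -15155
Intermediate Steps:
r(b, O) = -2/7 (r(b, O) = 4/(-2 + (-10 - 1*2)) = 4/(-2 + (-10 - 2)) = 4/(-2 - 12) = 4/(-14) = 4*(-1/14) = -2/7)
(-309 + r(-3, -19))*(7 + 0)² = (-309 - 2/7)*(7 + 0)² = -2165/7*7² = -2165/7*49 = -15155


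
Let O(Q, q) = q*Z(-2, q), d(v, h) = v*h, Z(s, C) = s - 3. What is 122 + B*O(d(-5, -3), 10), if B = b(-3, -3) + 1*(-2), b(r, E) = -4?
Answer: 422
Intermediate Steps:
Z(s, C) = -3 + s
d(v, h) = h*v
O(Q, q) = -5*q (O(Q, q) = q*(-3 - 2) = q*(-5) = -5*q)
B = -6 (B = -4 + 1*(-2) = -4 - 2 = -6)
122 + B*O(d(-5, -3), 10) = 122 - (-30)*10 = 122 - 6*(-50) = 122 + 300 = 422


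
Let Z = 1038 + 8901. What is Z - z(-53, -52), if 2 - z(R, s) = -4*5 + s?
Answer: 9865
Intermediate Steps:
z(R, s) = 22 - s (z(R, s) = 2 - (-4*5 + s) = 2 - (-20 + s) = 2 + (20 - s) = 22 - s)
Z = 9939
Z - z(-53, -52) = 9939 - (22 - 1*(-52)) = 9939 - (22 + 52) = 9939 - 1*74 = 9939 - 74 = 9865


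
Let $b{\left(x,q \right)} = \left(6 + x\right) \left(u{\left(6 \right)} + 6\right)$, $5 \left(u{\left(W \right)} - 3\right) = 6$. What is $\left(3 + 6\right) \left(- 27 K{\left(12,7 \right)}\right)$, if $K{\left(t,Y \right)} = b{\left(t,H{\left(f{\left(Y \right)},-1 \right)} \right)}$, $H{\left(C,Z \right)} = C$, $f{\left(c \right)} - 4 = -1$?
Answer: $- \frac{223074}{5} \approx -44615.0$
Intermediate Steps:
$f{\left(c \right)} = 3$ ($f{\left(c \right)} = 4 - 1 = 3$)
$u{\left(W \right)} = \frac{21}{5}$ ($u{\left(W \right)} = 3 + \frac{1}{5} \cdot 6 = 3 + \frac{6}{5} = \frac{21}{5}$)
$b{\left(x,q \right)} = \frac{306}{5} + \frac{51 x}{5}$ ($b{\left(x,q \right)} = \left(6 + x\right) \left(\frac{21}{5} + 6\right) = \left(6 + x\right) \frac{51}{5} = \frac{306}{5} + \frac{51 x}{5}$)
$K{\left(t,Y \right)} = \frac{306}{5} + \frac{51 t}{5}$
$\left(3 + 6\right) \left(- 27 K{\left(12,7 \right)}\right) = \left(3 + 6\right) \left(- 27 \left(\frac{306}{5} + \frac{51}{5} \cdot 12\right)\right) = 9 \left(- 27 \left(\frac{306}{5} + \frac{612}{5}\right)\right) = 9 \left(\left(-27\right) \frac{918}{5}\right) = 9 \left(- \frac{24786}{5}\right) = - \frac{223074}{5}$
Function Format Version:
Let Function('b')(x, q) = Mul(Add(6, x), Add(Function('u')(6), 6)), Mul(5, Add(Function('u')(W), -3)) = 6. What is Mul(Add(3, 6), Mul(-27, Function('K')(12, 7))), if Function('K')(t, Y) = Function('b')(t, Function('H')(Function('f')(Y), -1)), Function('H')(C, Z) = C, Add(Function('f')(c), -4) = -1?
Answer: Rational(-223074, 5) ≈ -44615.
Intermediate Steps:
Function('f')(c) = 3 (Function('f')(c) = Add(4, -1) = 3)
Function('u')(W) = Rational(21, 5) (Function('u')(W) = Add(3, Mul(Rational(1, 5), 6)) = Add(3, Rational(6, 5)) = Rational(21, 5))
Function('b')(x, q) = Add(Rational(306, 5), Mul(Rational(51, 5), x)) (Function('b')(x, q) = Mul(Add(6, x), Add(Rational(21, 5), 6)) = Mul(Add(6, x), Rational(51, 5)) = Add(Rational(306, 5), Mul(Rational(51, 5), x)))
Function('K')(t, Y) = Add(Rational(306, 5), Mul(Rational(51, 5), t))
Mul(Add(3, 6), Mul(-27, Function('K')(12, 7))) = Mul(Add(3, 6), Mul(-27, Add(Rational(306, 5), Mul(Rational(51, 5), 12)))) = Mul(9, Mul(-27, Add(Rational(306, 5), Rational(612, 5)))) = Mul(9, Mul(-27, Rational(918, 5))) = Mul(9, Rational(-24786, 5)) = Rational(-223074, 5)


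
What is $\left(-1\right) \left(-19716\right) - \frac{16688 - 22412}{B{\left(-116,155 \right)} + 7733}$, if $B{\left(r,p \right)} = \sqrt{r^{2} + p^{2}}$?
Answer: $\frac{7961541015}{403796} - \frac{1431 \sqrt{37481}}{14940452} \approx 19717.0$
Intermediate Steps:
$B{\left(r,p \right)} = \sqrt{p^{2} + r^{2}}$
$\left(-1\right) \left(-19716\right) - \frac{16688 - 22412}{B{\left(-116,155 \right)} + 7733} = \left(-1\right) \left(-19716\right) - \frac{16688 - 22412}{\sqrt{155^{2} + \left(-116\right)^{2}} + 7733} = 19716 - - \frac{5724}{\sqrt{24025 + 13456} + 7733} = 19716 - - \frac{5724}{\sqrt{37481} + 7733} = 19716 - - \frac{5724}{7733 + \sqrt{37481}} = 19716 + \frac{5724}{7733 + \sqrt{37481}}$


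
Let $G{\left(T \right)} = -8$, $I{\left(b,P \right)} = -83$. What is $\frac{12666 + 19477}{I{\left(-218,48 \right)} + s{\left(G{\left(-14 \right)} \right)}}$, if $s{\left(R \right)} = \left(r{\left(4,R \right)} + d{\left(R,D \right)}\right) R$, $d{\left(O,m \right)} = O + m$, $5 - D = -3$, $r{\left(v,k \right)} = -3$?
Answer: $- \frac{32143}{59} \approx -544.8$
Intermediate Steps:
$D = 8$ ($D = 5 - -3 = 5 + 3 = 8$)
$s{\left(R \right)} = R \left(5 + R\right)$ ($s{\left(R \right)} = \left(-3 + \left(R + 8\right)\right) R = \left(-3 + \left(8 + R\right)\right) R = \left(5 + R\right) R = R \left(5 + R\right)$)
$\frac{12666 + 19477}{I{\left(-218,48 \right)} + s{\left(G{\left(-14 \right)} \right)}} = \frac{12666 + 19477}{-83 - 8 \left(5 - 8\right)} = \frac{32143}{-83 - -24} = \frac{32143}{-83 + 24} = \frac{32143}{-59} = 32143 \left(- \frac{1}{59}\right) = - \frac{32143}{59}$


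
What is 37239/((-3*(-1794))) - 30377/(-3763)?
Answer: 101206457/6750822 ≈ 14.992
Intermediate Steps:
37239/((-3*(-1794))) - 30377/(-3763) = 37239/5382 - 30377*(-1/3763) = 37239*(1/5382) + 30377/3763 = 12413/1794 + 30377/3763 = 101206457/6750822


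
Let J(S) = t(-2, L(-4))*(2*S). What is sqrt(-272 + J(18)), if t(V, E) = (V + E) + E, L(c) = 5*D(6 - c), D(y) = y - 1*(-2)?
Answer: 2*sqrt(994) ≈ 63.056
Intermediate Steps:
D(y) = 2 + y (D(y) = y + 2 = 2 + y)
L(c) = 40 - 5*c (L(c) = 5*(2 + (6 - c)) = 5*(8 - c) = 40 - 5*c)
t(V, E) = V + 2*E (t(V, E) = (E + V) + E = V + 2*E)
J(S) = 236*S (J(S) = (-2 + 2*(40 - 5*(-4)))*(2*S) = (-2 + 2*(40 + 20))*(2*S) = (-2 + 2*60)*(2*S) = (-2 + 120)*(2*S) = 118*(2*S) = 236*S)
sqrt(-272 + J(18)) = sqrt(-272 + 236*18) = sqrt(-272 + 4248) = sqrt(3976) = 2*sqrt(994)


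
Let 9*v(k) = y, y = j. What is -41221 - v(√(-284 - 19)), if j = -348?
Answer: -123547/3 ≈ -41182.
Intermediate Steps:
y = -348
v(k) = -116/3 (v(k) = (⅑)*(-348) = -116/3)
-41221 - v(√(-284 - 19)) = -41221 - 1*(-116/3) = -41221 + 116/3 = -123547/3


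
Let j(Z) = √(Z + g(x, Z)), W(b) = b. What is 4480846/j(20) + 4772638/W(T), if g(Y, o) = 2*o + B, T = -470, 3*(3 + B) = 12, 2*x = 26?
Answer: -2386319/235 + 4480846*√61/61 ≈ 5.6356e+5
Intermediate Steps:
x = 13 (x = (½)*26 = 13)
B = 1 (B = -3 + (⅓)*12 = -3 + 4 = 1)
g(Y, o) = 1 + 2*o (g(Y, o) = 2*o + 1 = 1 + 2*o)
j(Z) = √(1 + 3*Z) (j(Z) = √(Z + (1 + 2*Z)) = √(1 + 3*Z))
4480846/j(20) + 4772638/W(T) = 4480846/(√(1 + 3*20)) + 4772638/(-470) = 4480846/(√(1 + 60)) + 4772638*(-1/470) = 4480846/(√61) - 2386319/235 = 4480846*(√61/61) - 2386319/235 = 4480846*√61/61 - 2386319/235 = -2386319/235 + 4480846*√61/61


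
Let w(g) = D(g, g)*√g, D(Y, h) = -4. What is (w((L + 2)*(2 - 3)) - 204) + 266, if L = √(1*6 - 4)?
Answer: 62 - 4*I*√(2 + √2) ≈ 62.0 - 7.391*I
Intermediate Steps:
L = √2 (L = √(6 - 4) = √2 ≈ 1.4142)
w(g) = -4*√g
(w((L + 2)*(2 - 3)) - 204) + 266 = (-4*√(2 - 3)*√(√2 + 2) - 204) + 266 = (-4*I*√(2 + √2) - 204) + 266 = (-4*√(-2 - √2) - 204) + 266 = (-204 - 4*√(-2 - √2)) + 266 = 62 - 4*√(-2 - √2)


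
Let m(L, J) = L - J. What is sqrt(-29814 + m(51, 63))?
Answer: 3*I*sqrt(3314) ≈ 172.7*I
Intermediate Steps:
sqrt(-29814 + m(51, 63)) = sqrt(-29814 + (51 - 1*63)) = sqrt(-29814 + (51 - 63)) = sqrt(-29814 - 12) = sqrt(-29826) = 3*I*sqrt(3314)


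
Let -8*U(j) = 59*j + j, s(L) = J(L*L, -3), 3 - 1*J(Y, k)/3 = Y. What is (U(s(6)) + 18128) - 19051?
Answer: -361/2 ≈ -180.50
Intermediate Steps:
J(Y, k) = 9 - 3*Y
s(L) = 9 - 3*L² (s(L) = 9 - 3*L*L = 9 - 3*L²)
U(j) = -15*j/2 (U(j) = -(59*j + j)/8 = -15*j/2)
(U(s(6)) + 18128) - 19051 = (-15*(9 - 3*6²)/2 + 18128) - 19051 = (-15*(9 - 3*36)/2 + 18128) - 19051 = (-15*(9 - 108)/2 + 18128) - 19051 = (-15/2*(-99) + 18128) - 19051 = (1485/2 + 18128) - 19051 = 37741/2 - 19051 = -361/2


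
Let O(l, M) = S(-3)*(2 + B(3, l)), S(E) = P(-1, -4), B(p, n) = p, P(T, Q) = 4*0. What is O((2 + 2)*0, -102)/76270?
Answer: 0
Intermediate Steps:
P(T, Q) = 0
S(E) = 0
O(l, M) = 0 (O(l, M) = 0*(2 + 3) = 0*5 = 0)
O((2 + 2)*0, -102)/76270 = 0/76270 = 0*(1/76270) = 0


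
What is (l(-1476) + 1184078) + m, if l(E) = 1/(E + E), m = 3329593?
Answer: 13324356791/2952 ≈ 4.5137e+6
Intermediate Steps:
l(E) = 1/(2*E)
(l(-1476) + 1184078) + m = ((1/2)/(-1476) + 1184078) + 3329593 = ((1/2)*(-1/1476) + 1184078) + 3329593 = (-1/2952 + 1184078) + 3329593 = 3495398255/2952 + 3329593 = 13324356791/2952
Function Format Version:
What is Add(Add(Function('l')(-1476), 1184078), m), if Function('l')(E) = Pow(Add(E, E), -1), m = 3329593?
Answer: Rational(13324356791, 2952) ≈ 4.5137e+6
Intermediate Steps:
Function('l')(E) = Mul(Rational(1, 2), Pow(E, -1)) (Function('l')(E) = Pow(Mul(2, E), -1) = Mul(Rational(1, 2), Pow(E, -1)))
Add(Add(Function('l')(-1476), 1184078), m) = Add(Add(Mul(Rational(1, 2), Pow(-1476, -1)), 1184078), 3329593) = Add(Add(Mul(Rational(1, 2), Rational(-1, 1476)), 1184078), 3329593) = Add(Add(Rational(-1, 2952), 1184078), 3329593) = Add(Rational(3495398255, 2952), 3329593) = Rational(13324356791, 2952)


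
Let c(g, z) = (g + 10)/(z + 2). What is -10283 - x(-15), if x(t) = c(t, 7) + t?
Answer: -92407/9 ≈ -10267.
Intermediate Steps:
c(g, z) = (10 + g)/(2 + z)
x(t) = 10/9 + 10*t/9 (x(t) = (10 + t)/(2 + 7) + t = (10 + t)/9 + t = (10/9 + t/9) + t = 10/9 + 10*t/9)
-10283 - x(-15) = -10283 - (10/9 + (10/9)*(-15)) = -10283 - (10/9 - 50/3) = -10283 - 1*(-140/9) = -10283 + 140/9 = -92407/9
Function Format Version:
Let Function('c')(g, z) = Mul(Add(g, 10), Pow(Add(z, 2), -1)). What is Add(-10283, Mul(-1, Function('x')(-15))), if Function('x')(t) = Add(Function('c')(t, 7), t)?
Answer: Rational(-92407, 9) ≈ -10267.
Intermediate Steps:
Function('c')(g, z) = Mul(Pow(Add(2, z), -1), Add(10, g)) (Function('c')(g, z) = Mul(Add(10, g), Pow(Add(2, z), -1)) = Mul(Pow(Add(2, z), -1), Add(10, g)))
Function('x')(t) = Add(Rational(10, 9), Mul(Rational(10, 9), t)) (Function('x')(t) = Add(Mul(Pow(Add(2, 7), -1), Add(10, t)), t) = Add(Mul(Pow(9, -1), Add(10, t)), t) = Add(Mul(Rational(1, 9), Add(10, t)), t) = Add(Add(Rational(10, 9), Mul(Rational(1, 9), t)), t) = Add(Rational(10, 9), Mul(Rational(10, 9), t)))
Add(-10283, Mul(-1, Function('x')(-15))) = Add(-10283, Mul(-1, Add(Rational(10, 9), Mul(Rational(10, 9), -15)))) = Add(-10283, Mul(-1, Add(Rational(10, 9), Rational(-50, 3)))) = Add(-10283, Mul(-1, Rational(-140, 9))) = Add(-10283, Rational(140, 9)) = Rational(-92407, 9)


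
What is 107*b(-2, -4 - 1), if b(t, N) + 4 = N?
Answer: -963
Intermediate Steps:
b(t, N) = -4 + N
107*b(-2, -4 - 1) = 107*(-4 + (-4 - 1)) = 107*(-4 - 5) = 107*(-9) = -963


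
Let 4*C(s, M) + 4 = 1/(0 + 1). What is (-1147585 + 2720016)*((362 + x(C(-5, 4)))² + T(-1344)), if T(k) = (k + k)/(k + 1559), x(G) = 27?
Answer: 51153267045937/215 ≈ 2.3792e+11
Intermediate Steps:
C(s, M) = -¾ (C(s, M) = -1 + 1/(4*(0 + 1)) = -1 + (¼)/1 = -1 + (¼)*1 = -1 + ¼ = -¾)
T(k) = 2*k/(1559 + k) (T(k) = (2*k)/(1559 + k) = 2*k/(1559 + k))
(-1147585 + 2720016)*((362 + x(C(-5, 4)))² + T(-1344)) = (-1147585 + 2720016)*((362 + 27)² + 2*(-1344)/(1559 - 1344)) = 1572431*(389² + 2*(-1344)/215) = 1572431*(151321 + 2*(-1344)*(1/215)) = 1572431*(151321 - 2688/215) = 1572431*(32531327/215) = 51153267045937/215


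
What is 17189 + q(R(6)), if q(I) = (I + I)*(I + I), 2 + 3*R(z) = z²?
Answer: 159325/9 ≈ 17703.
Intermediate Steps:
R(z) = -⅔ + z²/3
q(I) = 4*I² (q(I) = (2*I)*(2*I) = 4*I²)
17189 + q(R(6)) = 17189 + 4*(-⅔ + (⅓)*6²)² = 17189 + 4*(-⅔ + (⅓)*36)² = 17189 + 4*(-⅔ + 12)² = 17189 + 4*(34/3)² = 17189 + 4*(1156/9) = 17189 + 4624/9 = 159325/9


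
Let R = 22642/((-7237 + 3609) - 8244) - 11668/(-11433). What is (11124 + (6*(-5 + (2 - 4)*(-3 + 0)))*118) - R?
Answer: 803054091361/67866288 ≈ 11833.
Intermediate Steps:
R = -60171745/67866288 (R = 22642/(-3628 - 8244) - 11668*(-1/11433) = 22642/(-11872) + 11668/11433 = 22642*(-1/11872) + 11668/11433 = -11321/5936 + 11668/11433 = -60171745/67866288 ≈ -0.88662)
(11124 + (6*(-5 + (2 - 4)*(-3 + 0)))*118) - R = (11124 + (6*(-5 + (2 - 4)*(-3 + 0)))*118) - 1*(-60171745/67866288) = (11124 + (6*(-5 - 2*(-3)))*118) + 60171745/67866288 = (11124 + (6*(-5 + 6))*118) + 60171745/67866288 = (11124 + (6*1)*118) + 60171745/67866288 = (11124 + 6*118) + 60171745/67866288 = (11124 + 708) + 60171745/67866288 = 11832 + 60171745/67866288 = 803054091361/67866288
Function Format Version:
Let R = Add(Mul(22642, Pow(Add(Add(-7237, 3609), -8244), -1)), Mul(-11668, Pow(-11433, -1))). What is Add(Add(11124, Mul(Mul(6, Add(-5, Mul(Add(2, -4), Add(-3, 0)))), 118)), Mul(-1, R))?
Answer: Rational(803054091361, 67866288) ≈ 11833.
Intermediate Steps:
R = Rational(-60171745, 67866288) (R = Add(Mul(22642, Pow(Add(-3628, -8244), -1)), Mul(-11668, Rational(-1, 11433))) = Add(Mul(22642, Pow(-11872, -1)), Rational(11668, 11433)) = Add(Mul(22642, Rational(-1, 11872)), Rational(11668, 11433)) = Add(Rational(-11321, 5936), Rational(11668, 11433)) = Rational(-60171745, 67866288) ≈ -0.88662)
Add(Add(11124, Mul(Mul(6, Add(-5, Mul(Add(2, -4), Add(-3, 0)))), 118)), Mul(-1, R)) = Add(Add(11124, Mul(Mul(6, Add(-5, Mul(Add(2, -4), Add(-3, 0)))), 118)), Mul(-1, Rational(-60171745, 67866288))) = Add(Add(11124, Mul(Mul(6, Add(-5, Mul(-2, -3))), 118)), Rational(60171745, 67866288)) = Add(Add(11124, Mul(Mul(6, Add(-5, 6)), 118)), Rational(60171745, 67866288)) = Add(Add(11124, Mul(Mul(6, 1), 118)), Rational(60171745, 67866288)) = Add(Add(11124, Mul(6, 118)), Rational(60171745, 67866288)) = Add(Add(11124, 708), Rational(60171745, 67866288)) = Add(11832, Rational(60171745, 67866288)) = Rational(803054091361, 67866288)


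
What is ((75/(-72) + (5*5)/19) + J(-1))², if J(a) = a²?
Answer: 337561/207936 ≈ 1.6234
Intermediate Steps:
((75/(-72) + (5*5)/19) + J(-1))² = ((75/(-72) + (5*5)/19) + (-1)²)² = ((75*(-1/72) + 25*(1/19)) + 1)² = ((-25/24 + 25/19) + 1)² = (125/456 + 1)² = (581/456)² = 337561/207936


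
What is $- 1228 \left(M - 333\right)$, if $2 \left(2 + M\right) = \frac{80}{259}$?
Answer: $\frac{106498300}{259} \approx 4.1119 \cdot 10^{5}$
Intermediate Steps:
$M = - \frac{478}{259}$ ($M = -2 + \frac{80 \cdot \frac{1}{259}}{2} = -2 + \frac{1}{2} \cdot \frac{80}{259} = -2 + \frac{40}{259} = - \frac{478}{259} \approx -1.8456$)
$- 1228 \left(M - 333\right) = - 1228 \left(- \frac{478}{259} - 333\right) = \left(-1228\right) \left(- \frac{86725}{259}\right) = \frac{106498300}{259}$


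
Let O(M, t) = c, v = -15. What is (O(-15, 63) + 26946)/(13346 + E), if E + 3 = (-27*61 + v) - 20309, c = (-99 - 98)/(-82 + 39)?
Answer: -1158875/371004 ≈ -3.1236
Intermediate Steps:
c = 197/43 (c = -197/(-43) = -197*(-1/43) = 197/43 ≈ 4.5814)
O(M, t) = 197/43
E = -21974 (E = -3 + ((-27*61 - 15) - 20309) = -3 + ((-1647 - 15) - 20309) = -3 + (-1662 - 20309) = -3 - 21971 = -21974)
(O(-15, 63) + 26946)/(13346 + E) = (197/43 + 26946)/(13346 - 21974) = (1158875/43)/(-8628) = (1158875/43)*(-1/8628) = -1158875/371004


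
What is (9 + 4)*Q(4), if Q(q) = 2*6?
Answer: 156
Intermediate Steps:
Q(q) = 12
(9 + 4)*Q(4) = (9 + 4)*12 = 13*12 = 156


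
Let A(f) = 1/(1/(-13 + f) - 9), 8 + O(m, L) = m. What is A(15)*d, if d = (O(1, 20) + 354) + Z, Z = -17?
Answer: -660/17 ≈ -38.824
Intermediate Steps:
O(m, L) = -8 + m
A(f) = 1/(-9 + 1/(-13 + f))
d = 330 (d = ((-8 + 1) + 354) - 17 = (-7 + 354) - 17 = 347 - 17 = 330)
A(15)*d = ((13 - 1*15)/(-118 + 9*15))*330 = ((13 - 15)/(-118 + 135))*330 = (-2/17)*330 = ((1/17)*(-2))*330 = -2/17*330 = -660/17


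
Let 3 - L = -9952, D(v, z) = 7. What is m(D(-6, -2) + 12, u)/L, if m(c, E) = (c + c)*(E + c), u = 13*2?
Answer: 342/1991 ≈ 0.17177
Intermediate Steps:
u = 26
L = 9955 (L = 3 - 1*(-9952) = 3 + 9952 = 9955)
m(c, E) = 2*c*(E + c) (m(c, E) = (2*c)*(E + c) = 2*c*(E + c))
m(D(-6, -2) + 12, u)/L = (2*(7 + 12)*(26 + (7 + 12)))/9955 = (2*19*(26 + 19))*(1/9955) = (2*19*45)*(1/9955) = 1710*(1/9955) = 342/1991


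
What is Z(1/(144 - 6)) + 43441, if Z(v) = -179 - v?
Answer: 5970155/138 ≈ 43262.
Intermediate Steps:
Z(1/(144 - 6)) + 43441 = (-179 - 1/(144 - 6)) + 43441 = (-179 - 1/138) + 43441 = -24703/138 + 43441 = 5970155/138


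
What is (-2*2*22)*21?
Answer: -1848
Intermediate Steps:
(-2*2*22)*21 = (-1*4*22)*21 = -4*22*21 = -88*21 = -1848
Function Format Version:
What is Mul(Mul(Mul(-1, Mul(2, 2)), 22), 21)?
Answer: -1848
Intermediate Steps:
Mul(Mul(Mul(-1, Mul(2, 2)), 22), 21) = Mul(Mul(Mul(-1, 4), 22), 21) = Mul(Mul(-4, 22), 21) = Mul(-88, 21) = -1848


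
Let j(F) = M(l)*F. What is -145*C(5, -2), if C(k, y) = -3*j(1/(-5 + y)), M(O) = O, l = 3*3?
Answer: -3915/7 ≈ -559.29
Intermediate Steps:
l = 9
j(F) = 9*F
C(k, y) = -27/(-5 + y)
-145*C(5, -2) = -(-3915)/(-5 - 2) = -(-3915)/(-7) = -(-3915)*(-1)/7 = -145*27/7 = -3915/7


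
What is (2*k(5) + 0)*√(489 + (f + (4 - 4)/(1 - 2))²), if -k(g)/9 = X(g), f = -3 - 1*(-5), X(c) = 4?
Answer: -72*√493 ≈ -1598.7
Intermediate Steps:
f = 2 (f = -3 + 5 = 2)
k(g) = -36 (k(g) = -9*4 = -36)
(2*k(5) + 0)*√(489 + (f + (4 - 4)/(1 - 2))²) = (2*(-36) + 0)*√(489 + (2 + (4 - 4)/(1 - 2))²) = (-72 + 0)*√(489 + (2 + 0/(-1))²) = -72*√(489 + (2 + 0*(-1))²) = -72*√(489 + (2 + 0)²) = -72*√(489 + 2²) = -72*√(489 + 4) = -72*√493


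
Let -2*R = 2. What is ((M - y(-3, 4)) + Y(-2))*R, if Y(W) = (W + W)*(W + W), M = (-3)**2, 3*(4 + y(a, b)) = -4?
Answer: -91/3 ≈ -30.333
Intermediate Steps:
y(a, b) = -16/3 (y(a, b) = -4 + (1/3)*(-4) = -4 - 4/3 = -16/3)
M = 9
Y(W) = 4*W**2 (Y(W) = (2*W)*(2*W) = 4*W**2)
R = -1 (R = -1/2*2 = -1)
((M - y(-3, 4)) + Y(-2))*R = ((9 - 1*(-16/3)) + 4*(-2)**2)*(-1) = ((9 + 16/3) + 4*4)*(-1) = (43/3 + 16)*(-1) = (91/3)*(-1) = -91/3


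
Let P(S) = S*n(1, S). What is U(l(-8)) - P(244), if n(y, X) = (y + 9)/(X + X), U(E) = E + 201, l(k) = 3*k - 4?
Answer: 168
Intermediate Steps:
l(k) = -4 + 3*k
U(E) = 201 + E
n(y, X) = (9 + y)/(2*X) (n(y, X) = (9 + y)/((2*X)) = (9 + y)*(1/(2*X)) = (9 + y)/(2*X))
P(S) = 5 (P(S) = S*((9 + 1)/(2*S)) = S*((½)*10/S) = S*(5/S) = 5)
U(l(-8)) - P(244) = (201 + (-4 + 3*(-8))) - 1*5 = (201 + (-4 - 24)) - 5 = (201 - 28) - 5 = 173 - 5 = 168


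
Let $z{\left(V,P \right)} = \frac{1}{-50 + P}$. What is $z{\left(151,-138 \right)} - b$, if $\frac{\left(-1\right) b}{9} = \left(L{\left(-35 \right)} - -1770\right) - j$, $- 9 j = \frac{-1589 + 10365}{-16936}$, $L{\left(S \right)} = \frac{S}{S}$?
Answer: $\frac{6343449891}{397996} \approx 15938.0$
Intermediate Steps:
$L{\left(S \right)} = 1$
$j = \frac{1097}{19053}$ ($j = - \frac{\left(-1589 + 10365\right) \frac{1}{-16936}}{9} = - \frac{8776 \left(- \frac{1}{16936}\right)}{9} = \left(- \frac{1}{9}\right) \left(- \frac{1097}{2117}\right) = \frac{1097}{19053} \approx 0.057576$)
$b = - \frac{33741766}{2117}$ ($b = - 9 \left(\left(1 - -1770\right) - \frac{1097}{19053}\right) = - 9 \left(\left(1 + 1770\right) - \frac{1097}{19053}\right) = - 9 \left(1771 - \frac{1097}{19053}\right) = \left(-9\right) \frac{33741766}{19053} = - \frac{33741766}{2117} \approx -15938.0$)
$z{\left(151,-138 \right)} - b = \frac{1}{-50 - 138} - - \frac{33741766}{2117} = \frac{1}{-188} + \frac{33741766}{2117} = - \frac{1}{188} + \frac{33741766}{2117} = \frac{6343449891}{397996}$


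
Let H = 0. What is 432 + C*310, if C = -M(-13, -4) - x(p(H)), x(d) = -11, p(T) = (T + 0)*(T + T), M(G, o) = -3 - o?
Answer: 3532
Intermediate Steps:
p(T) = 2*T² (p(T) = T*(2*T) = 2*T²)
C = 10 (C = -(-3 - 1*(-4)) - 1*(-11) = -(-3 + 4) + 11 = -1*1 + 11 = -1 + 11 = 10)
432 + C*310 = 432 + 10*310 = 432 + 3100 = 3532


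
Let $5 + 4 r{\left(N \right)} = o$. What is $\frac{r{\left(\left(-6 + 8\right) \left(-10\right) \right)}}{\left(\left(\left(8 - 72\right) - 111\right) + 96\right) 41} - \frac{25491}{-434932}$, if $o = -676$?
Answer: $\frac{78306261}{704372374} \approx 0.11117$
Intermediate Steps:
$r{\left(N \right)} = - \frac{681}{4}$ ($r{\left(N \right)} = - \frac{5}{4} + \frac{1}{4} \left(-676\right) = - \frac{5}{4} - 169 = - \frac{681}{4}$)
$\frac{r{\left(\left(-6 + 8\right) \left(-10\right) \right)}}{\left(\left(\left(8 - 72\right) - 111\right) + 96\right) 41} - \frac{25491}{-434932} = - \frac{681}{4 \left(\left(\left(8 - 72\right) - 111\right) + 96\right) 41} - \frac{25491}{-434932} = - \frac{681}{4 \left(\left(-64 - 111\right) + 96\right) 41} - - \frac{25491}{434932} = - \frac{681}{4 \left(-175 + 96\right) 41} + \frac{25491}{434932} = - \frac{681}{4 \left(\left(-79\right) 41\right)} + \frac{25491}{434932} = - \frac{681}{4 \left(-3239\right)} + \frac{25491}{434932} = \left(- \frac{681}{4}\right) \left(- \frac{1}{3239}\right) + \frac{25491}{434932} = \frac{681}{12956} + \frac{25491}{434932} = \frac{78306261}{704372374}$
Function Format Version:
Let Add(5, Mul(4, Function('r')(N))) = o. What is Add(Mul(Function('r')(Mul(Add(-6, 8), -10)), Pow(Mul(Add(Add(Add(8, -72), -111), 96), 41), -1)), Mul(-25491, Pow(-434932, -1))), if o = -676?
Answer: Rational(78306261, 704372374) ≈ 0.11117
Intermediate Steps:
Function('r')(N) = Rational(-681, 4) (Function('r')(N) = Add(Rational(-5, 4), Mul(Rational(1, 4), -676)) = Add(Rational(-5, 4), -169) = Rational(-681, 4))
Add(Mul(Function('r')(Mul(Add(-6, 8), -10)), Pow(Mul(Add(Add(Add(8, -72), -111), 96), 41), -1)), Mul(-25491, Pow(-434932, -1))) = Add(Mul(Rational(-681, 4), Pow(Mul(Add(Add(Add(8, -72), -111), 96), 41), -1)), Mul(-25491, Pow(-434932, -1))) = Add(Mul(Rational(-681, 4), Pow(Mul(Add(Add(-64, -111), 96), 41), -1)), Mul(-25491, Rational(-1, 434932))) = Add(Mul(Rational(-681, 4), Pow(Mul(Add(-175, 96), 41), -1)), Rational(25491, 434932)) = Add(Mul(Rational(-681, 4), Pow(Mul(-79, 41), -1)), Rational(25491, 434932)) = Add(Mul(Rational(-681, 4), Pow(-3239, -1)), Rational(25491, 434932)) = Add(Mul(Rational(-681, 4), Rational(-1, 3239)), Rational(25491, 434932)) = Add(Rational(681, 12956), Rational(25491, 434932)) = Rational(78306261, 704372374)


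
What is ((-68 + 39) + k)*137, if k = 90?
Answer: 8357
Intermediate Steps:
((-68 + 39) + k)*137 = ((-68 + 39) + 90)*137 = (-29 + 90)*137 = 61*137 = 8357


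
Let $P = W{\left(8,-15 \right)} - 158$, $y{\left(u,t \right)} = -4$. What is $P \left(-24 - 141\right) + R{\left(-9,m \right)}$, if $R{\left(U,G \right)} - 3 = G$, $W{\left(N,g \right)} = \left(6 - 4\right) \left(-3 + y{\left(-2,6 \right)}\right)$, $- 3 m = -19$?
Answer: $\frac{85168}{3} \approx 28389.0$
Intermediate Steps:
$m = \frac{19}{3}$ ($m = \left(- \frac{1}{3}\right) \left(-19\right) = \frac{19}{3} \approx 6.3333$)
$W{\left(N,g \right)} = -14$ ($W{\left(N,g \right)} = \left(6 - 4\right) \left(-3 - 4\right) = 2 \left(-7\right) = -14$)
$R{\left(U,G \right)} = 3 + G$
$P = -172$ ($P = -14 - 158 = -172$)
$P \left(-24 - 141\right) + R{\left(-9,m \right)} = - 172 \left(-24 - 141\right) + \left(3 + \frac{19}{3}\right) = - 172 \left(-24 - 141\right) + \frac{28}{3} = \left(-172\right) \left(-165\right) + \frac{28}{3} = 28380 + \frac{28}{3} = \frac{85168}{3}$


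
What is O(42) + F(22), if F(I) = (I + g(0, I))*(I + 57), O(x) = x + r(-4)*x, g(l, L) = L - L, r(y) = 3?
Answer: 1906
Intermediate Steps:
g(l, L) = 0
O(x) = 4*x (O(x) = x + 3*x = 4*x)
F(I) = I*(57 + I) (F(I) = (I + 0)*(I + 57) = I*(57 + I))
O(42) + F(22) = 4*42 + 22*(57 + 22) = 168 + 22*79 = 168 + 1738 = 1906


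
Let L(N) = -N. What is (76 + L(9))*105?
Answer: 7035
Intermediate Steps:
(76 + L(9))*105 = (76 - 1*9)*105 = (76 - 9)*105 = 67*105 = 7035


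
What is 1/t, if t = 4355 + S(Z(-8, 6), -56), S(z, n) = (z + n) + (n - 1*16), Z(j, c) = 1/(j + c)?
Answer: 2/8453 ≈ 0.00023660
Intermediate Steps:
Z(j, c) = 1/(c + j)
S(z, n) = -16 + z + 2*n (S(z, n) = (n + z) + (n - 16) = (n + z) + (-16 + n) = -16 + z + 2*n)
t = 8453/2 (t = 4355 + (-16 + 1/(6 - 8) + 2*(-56)) = 4355 + (-16 + 1/(-2) - 112) = 4355 + (-16 - 1/2 - 112) = 4355 - 257/2 = 8453/2 ≈ 4226.5)
1/t = 1/(8453/2) = 2/8453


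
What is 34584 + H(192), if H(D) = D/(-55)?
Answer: 1901928/55 ≈ 34581.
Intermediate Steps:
H(D) = -D/55 (H(D) = D*(-1/55) = -D/55)
34584 + H(192) = 34584 - 1/55*192 = 34584 - 192/55 = 1901928/55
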